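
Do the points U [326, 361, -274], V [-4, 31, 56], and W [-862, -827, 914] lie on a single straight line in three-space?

Yes

UV = (-330, -330, 330), UW = (-1188, -1188, 1188).
UV × UW = (0, 0, 0).
The cross product vanishes, so the three points are collinear.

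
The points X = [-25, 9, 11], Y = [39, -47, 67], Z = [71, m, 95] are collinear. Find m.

-75

Direction XY = (64, -56, 56). From the x-coordinate of Z, the parameter along the line is τ = (71 − (-25))/64 = 3/2.
Then m = 9 + 3/2·(-56) = -75.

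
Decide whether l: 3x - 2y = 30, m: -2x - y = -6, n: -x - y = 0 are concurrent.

Yes

Intersecting l and m: solving the 2×2 system gives (x, y) = (6, -6).
Substitute into n: (-1)(6) + (-1)(-6) = 0.
This equals 0, so (6, -6) lies on all three lines and they are concurrent.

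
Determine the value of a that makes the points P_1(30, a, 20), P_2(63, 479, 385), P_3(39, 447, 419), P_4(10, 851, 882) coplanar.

3

The points are coplanar iff P_1P_2 · (P_1P_3 × P_1P_4) = 0.
Expanding, this is linear in a: (-10126)a + (30378) = 0.
So a = 3.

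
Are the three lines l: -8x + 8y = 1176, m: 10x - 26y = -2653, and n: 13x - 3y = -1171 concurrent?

No

Intersecting l and m: solving the 2×2 system gives (x, y) = (-1169/16, 1183/16).
Substitute into n: (13)(-1169/16) + (-3)(1183/16) = -9373/8.
But n requires -1171 ≠ -9373/8, so the three lines have no common point.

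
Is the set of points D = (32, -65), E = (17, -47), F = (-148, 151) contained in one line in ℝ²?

Yes

DE = (-15, 18), DF = (-180, 216).
det[DE; DF] = (-15)(216) − (18)(-180) = 0.
The determinant is zero, so the points are collinear.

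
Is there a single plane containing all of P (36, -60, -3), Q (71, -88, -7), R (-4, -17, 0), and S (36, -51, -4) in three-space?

No

With P as base: PQ = (35, -28, -4), PR = (-40, 43, 3), PS = (0, 9, -1).
PR × PS = (-70, -40, -360).
PQ · (PR × PS) = 110.
Since 110 ≠ 0, the four points are not coplanar.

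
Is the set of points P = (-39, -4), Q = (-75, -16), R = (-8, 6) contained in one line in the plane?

PQ = (-36, -12), PR = (31, 10).
If collinear, PR would be a scalar multiple of PQ. But (-36)·(10) ≠ (-12)·(31) (difference 12), so they are not parallel; the points are not collinear.

No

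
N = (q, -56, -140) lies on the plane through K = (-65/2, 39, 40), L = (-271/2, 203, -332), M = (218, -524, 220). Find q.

The plane through K, L, M has equation −179916x − 74646y + 16907z = 3612356.
Substituting N: (-179916)q + (1813196) = 3612356, so q = -10.

-10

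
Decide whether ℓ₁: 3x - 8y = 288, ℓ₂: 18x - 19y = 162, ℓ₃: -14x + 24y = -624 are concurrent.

Intersecting ℓ₁ and ℓ₂: solving the 2×2 system gives (x, y) = (-48, -54).
Substitute into ℓ₃: (-14)(-48) + (24)(-54) = -624.
This equals -624, so (-48, -54) lies on all three lines and they are concurrent.

Yes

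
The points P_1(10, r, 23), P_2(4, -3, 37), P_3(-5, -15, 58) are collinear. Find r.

5

Collinearity requires P_1P_2 × P_1P_3 = 0; each component is linear in r.
The x-component gives (-21)r + (105) = 0, so r = 5.
The remaining components then also vanish.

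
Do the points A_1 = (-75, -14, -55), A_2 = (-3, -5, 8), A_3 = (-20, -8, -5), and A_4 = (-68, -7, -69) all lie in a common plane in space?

No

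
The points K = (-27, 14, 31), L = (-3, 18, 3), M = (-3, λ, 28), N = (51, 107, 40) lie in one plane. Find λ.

Normal to plane KLN: n = (2640, -2400, 1920); plane equation n·P = -45360.
Requiring n·M = -45360: (-2400)λ + (45840) = -45360.
So λ = 38.

38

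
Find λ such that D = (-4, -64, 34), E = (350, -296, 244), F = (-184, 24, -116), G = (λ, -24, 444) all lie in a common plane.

Normal to plane DEF: n = (16320, 15300, -10608); plane equation n·P = -1405152.
Requiring n·G = -1405152: (16320)λ + (-5077152) = -1405152.
So λ = 225.

225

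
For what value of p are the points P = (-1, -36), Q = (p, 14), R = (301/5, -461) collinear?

-41/5

Collinearity: (Q − P) must be parallel to (R − P) = (306/5, -425).
Cross-multiplying the components: (p − (-1))·(-425) = (50)·(306/5).
Solving gives p = -41/5.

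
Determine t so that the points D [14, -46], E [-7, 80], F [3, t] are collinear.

20

Collinearity: (F − D) must be parallel to (E − D) = (-21, 126).
Cross-multiplying the components: (t − (-46))·(-21) = (-11)·(126).
Solving gives t = 20.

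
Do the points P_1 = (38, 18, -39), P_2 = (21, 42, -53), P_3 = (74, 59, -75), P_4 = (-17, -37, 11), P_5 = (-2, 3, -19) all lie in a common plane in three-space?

The plane through P_1, P_2, P_3 has normal n = P_1P_2 × P_1P_3 = (-290, -1116, -1561) and equation n·P = 29771.
Checking the remaining points: n·P_4 = 29051, n·P_5 = 26891.
Since n·P_4 = 29051 ≠ 29771, P_4 is off the plane and the points are not all coplanar.

No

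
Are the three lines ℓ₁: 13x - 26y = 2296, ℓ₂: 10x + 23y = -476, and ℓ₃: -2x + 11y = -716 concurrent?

No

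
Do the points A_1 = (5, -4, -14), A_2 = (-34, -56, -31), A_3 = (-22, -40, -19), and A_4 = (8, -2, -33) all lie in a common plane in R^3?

No

A normal to the plane through A_1, A_2, A_3 is n = A_1A_2 × A_1A_3 = (-352, 264, 0).
The plane has equation n·P = -2816. For A_4: n·A_4 = -3344.
-3344 ≠ -2816, so A_4 is off the plane.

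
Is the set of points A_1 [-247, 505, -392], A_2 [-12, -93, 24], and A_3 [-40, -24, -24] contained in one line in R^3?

No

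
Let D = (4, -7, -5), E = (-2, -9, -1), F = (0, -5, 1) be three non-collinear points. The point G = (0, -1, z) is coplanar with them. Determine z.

The plane through D, E, F has equation −20x + 20y − 20z = -120.
Substituting G: (-20)z + (-20) = -120, so z = 5.

5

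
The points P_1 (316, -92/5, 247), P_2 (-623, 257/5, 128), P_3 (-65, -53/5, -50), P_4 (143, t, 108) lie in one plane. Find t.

Normal to plane P_1P_2P_3: n = (-99012/5, -233544, 96348/5); plane equation n·P = 13996212/5.
Requiring n·P_4 = 13996212/5: (-233544)t + (-3753132/5) = 13996212/5.
So t = -76/5.

-76/5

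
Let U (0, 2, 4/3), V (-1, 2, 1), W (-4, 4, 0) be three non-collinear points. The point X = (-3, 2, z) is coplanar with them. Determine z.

Coplanarity requires UV · (UW × UX) = 0.
UV = (-1, 0, -1/3), UW = (-4, 2, -4/3); the triple product is linear in z with coefficient -2 and constant term 2/3.
Setting it to zero: z = 1/3.

1/3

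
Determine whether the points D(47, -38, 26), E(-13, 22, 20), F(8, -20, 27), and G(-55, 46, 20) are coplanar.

Yes

With D as base: DE = (-60, 60, -6), DF = (-39, 18, 1), DG = (-102, 84, -6).
DF × DG = (-192, -336, -1440).
DE · (DF × DG) = 0.
The scalar triple product vanishes, so the four points are coplanar.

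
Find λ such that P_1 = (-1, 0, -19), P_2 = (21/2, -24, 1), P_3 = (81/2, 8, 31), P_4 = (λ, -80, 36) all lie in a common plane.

28

Normal to plane P_1P_2P_3: n = (-1360, 255, 1088); plane equation n·P = -19312.
Requiring n·P_4 = -19312: (-1360)λ + (18768) = -19312.
So λ = 28.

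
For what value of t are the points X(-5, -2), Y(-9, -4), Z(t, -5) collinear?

Collinearity: (Z − X) must be parallel to (Y − X) = (-4, -2).
Cross-multiplying the components: (t − (-5))·(-2) = (-3)·(-4).
Solving gives t = -11.

-11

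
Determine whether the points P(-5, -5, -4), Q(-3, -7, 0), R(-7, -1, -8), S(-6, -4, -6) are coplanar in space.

Yes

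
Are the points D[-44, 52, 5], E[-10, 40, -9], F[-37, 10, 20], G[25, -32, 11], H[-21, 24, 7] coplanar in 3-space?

No

The plane through D, E, F has normal n = DE × DF = (-768, -608, -1344) and equation n·P = -4544.
Checking the remaining points: n·G = -14528, n·H = -7872.
Since n·G = -14528 ≠ -4544, G is off the plane and the points are not all coplanar.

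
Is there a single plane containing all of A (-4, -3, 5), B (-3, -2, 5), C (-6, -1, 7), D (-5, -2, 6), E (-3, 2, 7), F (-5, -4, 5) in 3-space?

The plane through A, B, C has normal n = AB × AC = (2, -2, 4) and equation n·P = 18.
Checking the remaining points: n·D = 18, n·E = 18, n·F = 18.
All equal 18, so all 6 points lie in one plane.

Yes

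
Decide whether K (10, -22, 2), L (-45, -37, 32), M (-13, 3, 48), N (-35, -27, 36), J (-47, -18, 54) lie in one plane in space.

The plane through K, L, M has normal n = KL × KM = (-1440, 1840, -1720) and equation n·P = -58320.
Checking the remaining points: n·N = -61200, n·J = -58320.
Since n·N = -61200 ≠ -58320, N is off the plane and the points are not all coplanar.

No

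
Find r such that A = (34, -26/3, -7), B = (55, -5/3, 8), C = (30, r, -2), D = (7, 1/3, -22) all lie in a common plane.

23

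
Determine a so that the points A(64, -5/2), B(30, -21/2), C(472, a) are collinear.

The three points are collinear iff det[AB; AC] = 0.
This determinant is linear in a: (-34)a + (3179) = 0, so a = 187/2.

187/2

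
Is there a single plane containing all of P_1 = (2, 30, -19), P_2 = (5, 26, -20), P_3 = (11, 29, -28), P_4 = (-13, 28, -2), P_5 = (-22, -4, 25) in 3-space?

The plane through P_1, P_2, P_3 has normal n = P_1P_2 × P_1P_3 = (35, 18, 33) and equation n·P = -17.
Checking the remaining points: n·P_4 = -17, n·P_5 = -17.
All equal -17, so all 5 points lie in one plane.

Yes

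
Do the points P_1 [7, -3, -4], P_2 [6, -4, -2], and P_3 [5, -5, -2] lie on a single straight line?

No

P_1P_2 = (-1, -1, 2), P_1P_3 = (-2, -2, 2).
P_1P_2 × P_1P_3 = (2, -2, 0).
The cross product is nonzero, so the points do not lie on one line.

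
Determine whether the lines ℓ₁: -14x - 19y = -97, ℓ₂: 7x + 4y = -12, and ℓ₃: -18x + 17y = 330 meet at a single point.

No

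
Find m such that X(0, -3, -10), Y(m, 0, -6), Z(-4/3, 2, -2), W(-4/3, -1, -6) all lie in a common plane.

0

The points are coplanar iff XY · (XZ × XW) = 0.
Expanding, this is linear in m: (4)m + (0) = 0.
So m = 0.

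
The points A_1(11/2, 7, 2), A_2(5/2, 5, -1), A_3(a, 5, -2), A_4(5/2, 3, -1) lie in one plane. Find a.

Normal to plane A_1A_2A_4: n = (-6, 0, 6); plane equation n·P = -21.
Requiring n·A_3 = -21: (-6)a + (-12) = -21.
So a = 3/2.

3/2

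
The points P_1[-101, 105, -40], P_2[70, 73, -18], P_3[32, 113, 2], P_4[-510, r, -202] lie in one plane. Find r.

Normal to plane P_1P_2P_3: n = (-1520, -4256, 5624); plane equation n·P = -518320.
Requiring n·P_4 = -518320: (-4256)r + (-360848) = -518320.
So r = 37.

37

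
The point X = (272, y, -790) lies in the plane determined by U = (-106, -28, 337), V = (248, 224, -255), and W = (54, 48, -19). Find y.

29

The plane through U, V, W has equation −44720x + 31304y − 13416z = -657384.
Substituting X: (31304)y + (-1565200) = -657384, so y = 29.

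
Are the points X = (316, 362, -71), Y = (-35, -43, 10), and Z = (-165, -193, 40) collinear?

XY = (-351, -405, 81), XZ = (-481, -555, 111).
Each component of XZ is 37/27 times the corresponding component of XY, so XZ = 37/27·XY and the points are collinear.

Yes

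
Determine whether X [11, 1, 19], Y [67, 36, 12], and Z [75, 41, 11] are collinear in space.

XY = (56, 35, -7), XZ = (64, 40, -8).
Each component of XZ is 8/7 times the corresponding component of XY, so XZ = 8/7·XY and the points are collinear.

Yes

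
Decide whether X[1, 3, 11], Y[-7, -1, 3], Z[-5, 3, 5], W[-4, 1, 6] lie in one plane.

Yes

The four points are coplanar iff the 3×3 determinant with rows XY, XZ, XW is zero.
Rows: (-8, -4, -8), (-6, 0, -6), (-5, -2, -5).
Expanding along the first row: (-8)(-12) − (-4)(0) + (-8)(12) = 0.
Zero determinant ⇒ coplanar.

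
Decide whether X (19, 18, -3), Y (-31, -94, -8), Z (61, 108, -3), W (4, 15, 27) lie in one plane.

Yes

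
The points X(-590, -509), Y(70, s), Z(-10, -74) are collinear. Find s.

-14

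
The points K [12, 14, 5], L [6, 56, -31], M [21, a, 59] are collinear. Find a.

-49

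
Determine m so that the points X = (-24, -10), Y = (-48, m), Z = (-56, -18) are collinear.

-16

The three points are collinear iff det[XY; XZ] = 0.
This determinant is linear in m: (32)m + (512) = 0, so m = -16.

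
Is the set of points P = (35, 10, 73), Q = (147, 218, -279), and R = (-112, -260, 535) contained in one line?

PQ = (112, 208, -352), PR = (-147, -270, 462).
PQ × PR = (1056, 0, 336).
The cross product is nonzero, so the points do not lie on one line.

No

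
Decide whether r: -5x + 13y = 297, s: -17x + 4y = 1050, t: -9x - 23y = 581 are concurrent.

Intersecting r and s: solving the 2×2 system gives (x, y) = (-62, -1).
Substitute into t: (-9)(-62) + (-23)(-1) = 581.
This equals 581, so (-62, -1) lies on all three lines and they are concurrent.

Yes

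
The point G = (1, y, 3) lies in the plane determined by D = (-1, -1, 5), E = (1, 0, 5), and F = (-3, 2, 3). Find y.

4

Coplanarity requires DE · (DF × DG) = 0.
DE = (2, 1, 0), DF = (-2, 3, -2); the triple product is linear in y with coefficient 4 and constant term -16.
Setting it to zero: y = 4.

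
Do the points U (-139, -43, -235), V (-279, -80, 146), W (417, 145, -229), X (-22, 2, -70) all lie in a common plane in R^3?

No

A normal to the plane through U, V, W is n = UV × UW = (-71850, 212676, -5748).
The plane has equation n·P = 2192862. For X: n·X = 2408412.
2408412 ≠ 2192862, so X is off the plane.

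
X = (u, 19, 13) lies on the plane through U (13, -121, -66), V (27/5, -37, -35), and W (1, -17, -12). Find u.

Coplanarity requires UV · (UW × UX) = 0.
UV = (-38/5, 84, 31), UW = (-12, 104, 54); the triple product is linear in u with coefficient 1312 and constant term 27552/5.
Setting it to zero: u = -21/5.

-21/5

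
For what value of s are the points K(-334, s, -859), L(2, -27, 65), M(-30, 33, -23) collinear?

603

Direction LM = (-32, 60, -88). From the x-coordinate of K, the parameter along the line is τ = (-334 − 2)/(-32) = 21/2.
Then s = (-27) + 21/2·(60) = 603.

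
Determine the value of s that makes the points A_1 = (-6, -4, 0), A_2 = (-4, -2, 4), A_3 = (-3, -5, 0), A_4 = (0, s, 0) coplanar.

Normal to plane A_1A_2A_3: n = (4, 12, -8); plane equation n·P = -72.
Requiring n·A_4 = -72: (12)s + (0) = -72.
So s = -6.

-6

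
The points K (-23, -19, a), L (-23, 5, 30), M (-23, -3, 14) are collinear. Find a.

Collinearity requires KL × KM = 0; each component is linear in a.
The x-component gives (-8)a + (-144) = 0, so a = -18.
The remaining components then also vanish.

-18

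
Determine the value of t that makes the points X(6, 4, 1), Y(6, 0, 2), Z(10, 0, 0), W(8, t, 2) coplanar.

Normal to plane XYZ: n = (8, 4, 16); plane equation n·P = 80.
Requiring n·W = 80: (4)t + (96) = 80.
So t = -4.

-4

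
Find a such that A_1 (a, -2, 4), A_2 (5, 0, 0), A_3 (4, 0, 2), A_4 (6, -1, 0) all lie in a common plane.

5

The points are coplanar iff A_1A_2 · (A_1A_3 × A_1A_4) = 0.
Expanding, this is linear in a: (-2)a + (10) = 0.
So a = 5.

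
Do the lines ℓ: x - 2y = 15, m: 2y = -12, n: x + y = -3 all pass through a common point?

Yes

Lines aᵢx + bᵢy = cᵢ with pairwise distinct directions are concurrent exactly when det[aᵢ bᵢ cᵢ] = 0.
Here the determinant is 0.
It vanishes, so the lines are concurrent at (3, -6).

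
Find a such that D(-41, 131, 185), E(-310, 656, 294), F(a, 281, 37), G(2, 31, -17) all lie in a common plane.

The points are coplanar iff DE · (DF × DG) = 0.
Expanding, this is linear in a: (95150)a + (11988900) = 0.
So a = -126.

-126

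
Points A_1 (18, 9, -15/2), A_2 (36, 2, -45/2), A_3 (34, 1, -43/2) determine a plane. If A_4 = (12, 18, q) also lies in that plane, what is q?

0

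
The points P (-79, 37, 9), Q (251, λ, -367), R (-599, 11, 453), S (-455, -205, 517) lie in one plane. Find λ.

Normal to plane PRS: n = (94240, 97216, 116064); plane equation n·X = -2803392.
Requiring n·Q = -2803392: (97216)λ + (-18941248) = -2803392.
So λ = 166.

166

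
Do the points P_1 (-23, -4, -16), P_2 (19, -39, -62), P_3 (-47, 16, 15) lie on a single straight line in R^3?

No

P_1P_2 = (42, -35, -46), P_1P_3 = (-24, 20, 31).
Comparing components 2 and 3: (-35)(31) − (-46)(20) = -165 ≠ 0, so P_1P_2 and P_1P_3 are not parallel and the points are not collinear.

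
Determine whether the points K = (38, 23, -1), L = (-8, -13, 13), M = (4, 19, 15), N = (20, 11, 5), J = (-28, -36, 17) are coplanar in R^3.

No

The plane through K, L, M has normal n = KL × KM = (-520, 260, -1040) and equation n·P = -12740.
Checking the remaining points: n·N = -12740, n·J = -12480.
Since n·J = -12480 ≠ -12740, J is off the plane and the points are not all coplanar.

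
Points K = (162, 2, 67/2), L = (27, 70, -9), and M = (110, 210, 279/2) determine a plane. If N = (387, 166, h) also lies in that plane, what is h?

Coplanarity requires KL · (KM × KN) = 0.
KL = (-135, 68, -85/2), KM = (-52, 208, 106); the triple product is linear in h with coefficient -24544 and constant term 7142304.
Setting it to zero: h = 291.

291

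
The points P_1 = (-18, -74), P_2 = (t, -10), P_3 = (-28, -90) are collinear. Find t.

22

Collinearity: (P_2 − P_1) must be parallel to (P_3 − P_1) = (-10, -16).
Cross-multiplying the components: (t − (-18))·(-16) = (64)·(-10).
Solving gives t = 22.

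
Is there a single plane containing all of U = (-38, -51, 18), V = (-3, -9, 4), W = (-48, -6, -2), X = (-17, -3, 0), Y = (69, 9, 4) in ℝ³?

Yes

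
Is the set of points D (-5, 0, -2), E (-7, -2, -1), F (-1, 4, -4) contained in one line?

DE = (-2, -2, 1), DF = (4, 4, -2).
DE × DF = (0, 0, 0).
The cross product vanishes, so the three points are collinear.

Yes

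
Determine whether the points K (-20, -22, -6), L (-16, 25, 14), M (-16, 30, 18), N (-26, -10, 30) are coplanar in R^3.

Yes

With K as base: KL = (4, 47, 20), KM = (4, 52, 24), KN = (-6, 12, 36).
KM × KN = (1584, -288, 360).
KL · (KM × KN) = 0.
The scalar triple product vanishes, so the four points are coplanar.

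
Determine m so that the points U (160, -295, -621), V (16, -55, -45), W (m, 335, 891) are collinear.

-218

Direction UV = (-144, 240, 576). From the y-coordinate of W, the parameter along the line is τ = (335 − (-295))/240 = 21/8.
Then m = 160 + 21/8·(-144) = -218.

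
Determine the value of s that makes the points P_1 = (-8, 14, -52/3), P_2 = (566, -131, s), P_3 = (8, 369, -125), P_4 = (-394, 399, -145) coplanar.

127/3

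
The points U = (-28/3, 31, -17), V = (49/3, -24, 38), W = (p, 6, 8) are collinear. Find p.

7/3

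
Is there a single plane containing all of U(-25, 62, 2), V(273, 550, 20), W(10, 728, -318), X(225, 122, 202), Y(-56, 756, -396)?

No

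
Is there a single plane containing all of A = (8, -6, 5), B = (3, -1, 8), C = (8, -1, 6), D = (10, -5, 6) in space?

With A as base: AB = (-5, 5, 3), AC = (0, 5, 1), AD = (2, 1, 1).
AC × AD = (4, 2, -10).
AB · (AC × AD) = -40.
Since -40 ≠ 0, the four points are not coplanar.

No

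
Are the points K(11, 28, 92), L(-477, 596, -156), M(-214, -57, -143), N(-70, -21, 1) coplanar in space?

Yes

With K as base: KL = (-488, 568, -248), KM = (-225, -85, -235), KN = (-81, -49, -91).
KM × KN = (-3780, -1440, 4140).
KL · (KM × KN) = 0.
The scalar triple product vanishes, so the four points are coplanar.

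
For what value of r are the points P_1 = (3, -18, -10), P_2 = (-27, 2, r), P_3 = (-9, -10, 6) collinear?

Direction P_1P_3 = (-12, 8, 16). From the x-coordinate of P_2, the parameter along the line is τ = (-27 − 3)/(-12) = 5/2.
Then r = (-10) + 5/2·(16) = 30.

30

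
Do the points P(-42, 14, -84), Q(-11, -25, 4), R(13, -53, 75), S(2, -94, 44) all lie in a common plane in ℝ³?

No

A normal to the plane through P, Q, R is n = PQ × PR = (-305, -89, 68).
The plane has equation n·X = 5852. For S: n·S = 10748.
10748 ≠ 5852, so S is off the plane.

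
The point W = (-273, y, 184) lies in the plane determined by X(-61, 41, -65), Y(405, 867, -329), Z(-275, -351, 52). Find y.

51

Coplanarity requires XY · (XZ × XW) = 0.
XY = (466, 826, -264), XZ = (-214, -392, 117); the triple product is linear in y with coefficient 1974 and constant term -100674.
Setting it to zero: y = 51.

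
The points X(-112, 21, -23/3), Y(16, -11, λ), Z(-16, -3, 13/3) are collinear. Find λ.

25/3

Collinearity requires XY × XZ = 0; each component is linear in λ.
The x-component gives (24)λ + (-200) = 0, so λ = 25/3.
The remaining components then also vanish.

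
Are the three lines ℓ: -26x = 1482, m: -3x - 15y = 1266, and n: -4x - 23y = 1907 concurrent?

Yes

Intersecting ℓ and m: solving the 2×2 system gives (x, y) = (-57, -73).
Substitute into n: (-4)(-57) + (-23)(-73) = 1907.
This equals 1907, so (-57, -73) lies on all three lines and they are concurrent.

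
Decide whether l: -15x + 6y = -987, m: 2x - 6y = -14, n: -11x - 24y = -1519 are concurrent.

Yes

Lines aᵢx + bᵢy = cᵢ with pairwise distinct directions are concurrent exactly when det[aᵢ bᵢ cᵢ] = 0.
Here the determinant is 0.
It vanishes, so the lines are concurrent at (77, 28).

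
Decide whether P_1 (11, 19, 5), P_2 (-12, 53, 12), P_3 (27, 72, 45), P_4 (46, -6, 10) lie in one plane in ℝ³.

Yes

A normal to the plane through P_1, P_2, P_3 is n = P_1P_2 × P_1P_3 = (989, 1032, -1763).
The plane has equation n·P = 21672. For P_4: n·P_4 = 21672.
Equal, so P_4 lies in the plane and all four are coplanar.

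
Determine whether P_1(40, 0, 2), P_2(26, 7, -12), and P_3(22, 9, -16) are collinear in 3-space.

Yes

P_1P_2 = (-14, 7, -14), P_1P_3 = (-18, 9, -18).
Each component of P_1P_3 is 9/7 times the corresponding component of P_1P_2, so P_1P_3 = 9/7·P_1P_2 and the points are collinear.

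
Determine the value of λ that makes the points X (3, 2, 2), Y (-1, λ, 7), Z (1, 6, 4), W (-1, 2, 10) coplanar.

Normal to plane XZW: n = (32, 8, 16); plane equation n·P = 144.
Requiring n·Y = 144: (8)λ + (80) = 144.
So λ = 8.

8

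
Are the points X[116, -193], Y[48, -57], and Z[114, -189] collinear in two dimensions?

Yes

XY = (-68, 136), XZ = (-2, 4).
det[XY; XZ] = (-68)(4) − (136)(-2) = 0.
The determinant is zero, so the points are collinear.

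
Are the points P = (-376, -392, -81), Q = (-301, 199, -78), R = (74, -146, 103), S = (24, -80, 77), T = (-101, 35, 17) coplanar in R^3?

The plane through P, Q, R has normal n = PQ × PR = (108006, -12450, -247500) and equation n·X = -15682356.
Checking the remaining points: n·S = -15469356, n·T = -15551856.
Since n·S = -15469356 ≠ -15682356, S is off the plane and the points are not all coplanar.

No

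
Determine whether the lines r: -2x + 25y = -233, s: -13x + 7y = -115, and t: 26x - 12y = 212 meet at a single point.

Yes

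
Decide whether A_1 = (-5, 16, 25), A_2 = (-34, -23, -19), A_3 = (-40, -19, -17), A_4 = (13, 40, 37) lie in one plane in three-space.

The four points are coplanar iff the 3×3 determinant with rows A_1A_2, A_1A_3, A_1A_4 is zero.
Rows: (-29, -39, -44), (-35, -35, -42), (18, 24, 12).
Expanding along the first row: (-29)(588) − (-39)(336) + (-44)(-210) = 5292.
Nonzero ⇒ not coplanar.

No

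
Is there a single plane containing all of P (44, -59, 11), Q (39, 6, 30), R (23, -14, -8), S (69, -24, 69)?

The four points are coplanar iff the 3×3 determinant with rows PQ, PR, PS is zero.
Rows: (-5, 65, 19), (-21, 45, -19), (25, 35, 58).
Expanding along the first row: (-5)(3275) − (65)(-743) + (19)(-1860) = -3420.
Nonzero ⇒ not coplanar.

No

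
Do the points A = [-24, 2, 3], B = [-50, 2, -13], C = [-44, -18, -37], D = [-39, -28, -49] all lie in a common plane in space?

A normal to the plane through A, B, C is n = AB × AC = (-320, -720, 520).
The plane has equation n·P = 7800. For D: n·D = 7160.
7160 ≠ 7800, so D is off the plane.

No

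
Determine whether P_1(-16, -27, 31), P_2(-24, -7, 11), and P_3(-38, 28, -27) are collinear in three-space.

P_1P_2 = (-8, 20, -20), P_1P_3 = (-22, 55, -58).
P_1P_2 × P_1P_3 = (-60, -24, 0).
The cross product is nonzero, so the points do not lie on one line.

No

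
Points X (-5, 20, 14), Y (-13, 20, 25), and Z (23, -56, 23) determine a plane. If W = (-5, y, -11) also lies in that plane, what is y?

A normal to the plane is n = XY × XZ = (836, 380, 608).
W lies in the plane iff n · XW = 0.
This gives (380)y + (-22800) = 0, so y = 60.

60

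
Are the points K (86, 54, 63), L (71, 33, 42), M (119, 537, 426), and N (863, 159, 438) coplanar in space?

Yes

A normal to the plane through K, L, M is n = KL × KM = (2520, 4752, -6552).
The plane has equation n·P = 60552. For N: n·N = 60552.
Equal, so N lies in the plane and all four are coplanar.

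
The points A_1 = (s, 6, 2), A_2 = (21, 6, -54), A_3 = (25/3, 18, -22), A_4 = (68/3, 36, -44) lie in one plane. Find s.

-17/3

The points are coplanar iff A_1A_2 · (A_1A_3 × A_1A_4) = 0.
Expanding, this is linear in s: (840)s + (4760) = 0.
So s = -17/3.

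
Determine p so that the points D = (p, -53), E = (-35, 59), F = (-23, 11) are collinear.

The three points are collinear iff det[DE; DF] = 0.
This determinant is linear in p: (48)p + (336) = 0, so p = -7.

-7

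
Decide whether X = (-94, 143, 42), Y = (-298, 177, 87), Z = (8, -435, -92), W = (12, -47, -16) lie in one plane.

No

The four points are coplanar iff the 3×3 determinant with rows XY, XZ, XW is zero.
Rows: (-204, 34, 45), (102, -578, -134), (106, -190, -58).
Expanding along the first row: (-204)(8064) − (34)(8288) + (45)(41888) = -41888.
Nonzero ⇒ not coplanar.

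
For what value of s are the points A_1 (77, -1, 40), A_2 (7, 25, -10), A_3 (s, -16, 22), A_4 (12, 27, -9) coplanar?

Normal to plane A_1A_2A_4: n = (126, -180, -270); plane equation n·P = -918.
Requiring n·A_3 = -918: (126)s + (-3060) = -918.
So s = 17.

17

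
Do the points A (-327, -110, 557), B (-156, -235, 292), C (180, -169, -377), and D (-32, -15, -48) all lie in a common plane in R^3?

Yes

The four points are coplanar iff the 3×3 determinant with rows AB, AC, AD is zero.
Rows: (171, -125, -265), (507, -59, -934), (295, 95, -605).
Expanding along the first row: (171)(124425) − (-125)(-31205) + (-265)(65570) = 0.
Zero determinant ⇒ coplanar.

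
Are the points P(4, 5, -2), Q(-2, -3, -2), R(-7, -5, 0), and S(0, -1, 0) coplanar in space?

No

With P as base: PQ = (-6, -8, 0), PR = (-11, -10, 2), PS = (-4, -6, 2).
PR × PS = (-8, 14, 26).
PQ · (PR × PS) = -64.
Since -64 ≠ 0, the four points are not coplanar.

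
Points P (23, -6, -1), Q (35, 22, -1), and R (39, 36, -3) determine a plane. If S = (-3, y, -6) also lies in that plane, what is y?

-55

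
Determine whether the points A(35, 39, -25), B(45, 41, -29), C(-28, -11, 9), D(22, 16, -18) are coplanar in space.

No

The four points are coplanar iff the 3×3 determinant with rows AB, AC, AD is zero.
Rows: (10, 2, -4), (-63, -50, 34), (-13, -23, 7).
Expanding along the first row: (10)(432) − (2)(1) + (-4)(799) = 1122.
Nonzero ⇒ not coplanar.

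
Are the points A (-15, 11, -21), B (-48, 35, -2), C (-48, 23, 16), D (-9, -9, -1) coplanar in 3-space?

With A as base: AB = (-33, 24, 19), AC = (-33, 12, 37), AD = (6, -20, 20).
AC × AD = (980, 882, 588).
AB · (AC × AD) = 0.
The scalar triple product vanishes, so the four points are coplanar.

Yes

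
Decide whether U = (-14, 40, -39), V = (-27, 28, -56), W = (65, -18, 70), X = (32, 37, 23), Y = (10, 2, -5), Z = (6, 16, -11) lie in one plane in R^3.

The plane through U, V, W has normal n = UV × UW = (-2294, 74, 1702) and equation n·P = -31302.
Checking the remaining points: n·X = -31524, n·Y = -31302, n·Z = -31302.
Since n·X = -31524 ≠ -31302, X is off the plane and the points are not all coplanar.

No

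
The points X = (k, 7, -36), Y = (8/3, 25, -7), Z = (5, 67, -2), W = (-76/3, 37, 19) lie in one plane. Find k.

33

The points are coplanar iff XY · (XZ × XW) = 0.
Expanding, this is linear in k: (-1032)k + (34056) = 0.
So k = 33.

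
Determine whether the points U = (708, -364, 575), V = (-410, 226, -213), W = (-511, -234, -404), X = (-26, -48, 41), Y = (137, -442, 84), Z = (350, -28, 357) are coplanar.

The plane through U, V, W has normal n = UV × UW = (-475170, -133950, 573870) and equation n·P = 42312690.
Checking the remaining points: n·X = 42312690, n·Y = 42312690, n·Z = 42312690.
All equal 42312690, so all 6 points lie in one plane.

Yes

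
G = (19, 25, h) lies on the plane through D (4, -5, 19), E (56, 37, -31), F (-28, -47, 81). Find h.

-30

Coplanarity requires DE · (DF × DG) = 0.
DE = (52, 42, -50), DF = (-32, -42, 62); the triple product is linear in h with coefficient -840 and constant term -25200.
Setting it to zero: h = -30.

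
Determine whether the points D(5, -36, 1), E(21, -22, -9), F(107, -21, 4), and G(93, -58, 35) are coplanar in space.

Yes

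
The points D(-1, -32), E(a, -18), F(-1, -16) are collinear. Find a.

-1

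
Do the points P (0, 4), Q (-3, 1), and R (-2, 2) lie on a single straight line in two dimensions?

Yes

PQ = (-3, -3), PR = (-2, -2).
Twice the signed area of △PQR is (-3)(-2) − (-3)(-2) = 0.
The triangle is degenerate (zero area), so the points are collinear.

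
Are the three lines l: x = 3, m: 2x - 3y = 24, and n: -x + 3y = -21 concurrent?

Yes

Lines aᵢx + bᵢy = cᵢ with pairwise distinct directions are concurrent exactly when det[aᵢ bᵢ cᵢ] = 0.
Here the determinant is 0.
It vanishes, so the lines are concurrent at (3, -6).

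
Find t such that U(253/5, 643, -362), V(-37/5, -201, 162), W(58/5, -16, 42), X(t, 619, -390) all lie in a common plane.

507/5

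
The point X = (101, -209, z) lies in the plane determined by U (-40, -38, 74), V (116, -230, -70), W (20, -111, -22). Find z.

Coplanarity requires UV · (UW × UX) = 0.
UV = (156, -192, -144), UW = (60, -73, -96); the triple product is linear in z with coefficient 132 and constant term 23496.
Setting it to zero: z = -178.

-178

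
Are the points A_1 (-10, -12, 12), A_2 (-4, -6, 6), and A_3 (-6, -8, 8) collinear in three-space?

A_1A_2 = (6, 6, -6), A_1A_3 = (4, 4, -4).
A_1A_2 × A_1A_3 = (0, 0, 0).
The cross product vanishes, so the three points are collinear.

Yes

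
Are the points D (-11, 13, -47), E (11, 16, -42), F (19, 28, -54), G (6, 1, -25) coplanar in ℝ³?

A normal to the plane through D, E, F is n = DE × DF = (-96, 304, 240).
The plane has equation n·P = -6272. For G: n·G = -6272.
Equal, so G lies in the plane and all four are coplanar.

Yes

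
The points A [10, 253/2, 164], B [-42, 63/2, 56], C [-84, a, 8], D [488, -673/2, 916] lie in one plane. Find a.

345/2

Coplanarity ⇔ det[AB; AC; AD] = 0.
Expanding, this is linear in a: (12520)a + (-2159700) = 0.
So a = 345/2.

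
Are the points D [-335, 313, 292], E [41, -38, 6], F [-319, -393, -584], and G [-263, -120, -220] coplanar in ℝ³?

Yes

A normal to the plane through D, E, F is n = DE × DF = (105560, 324800, -259840).
The plane has equation n·P = -9573480. For G: n·G = -9573480.
Equal, so G lies in the plane and all four are coplanar.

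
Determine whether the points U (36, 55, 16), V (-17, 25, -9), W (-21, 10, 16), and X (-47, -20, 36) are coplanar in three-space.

Yes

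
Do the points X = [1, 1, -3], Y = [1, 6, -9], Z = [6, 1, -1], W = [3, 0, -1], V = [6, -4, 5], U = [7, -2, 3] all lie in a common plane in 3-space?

Yes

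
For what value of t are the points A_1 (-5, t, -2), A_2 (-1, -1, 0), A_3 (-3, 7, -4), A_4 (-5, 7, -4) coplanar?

3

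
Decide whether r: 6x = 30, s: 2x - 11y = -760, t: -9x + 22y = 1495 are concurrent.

Yes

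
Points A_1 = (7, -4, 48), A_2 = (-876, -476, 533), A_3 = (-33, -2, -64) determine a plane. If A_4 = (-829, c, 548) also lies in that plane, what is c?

-458

A normal to the plane is n = A_1A_2 × A_1A_3 = (51894, -118296, -20646).
A_4 lies in the plane iff n · A_1A_4 = 0.
This gives (-118296)c + (-54179568) = 0, so c = -458.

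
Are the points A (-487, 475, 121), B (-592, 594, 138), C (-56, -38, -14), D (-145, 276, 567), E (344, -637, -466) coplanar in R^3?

The plane through A, B, C has normal n = AB × AC = (-7344, -6848, 2576) and equation n·P = 635424.
Checking the remaining points: n·D = 635424, n·E = 635424.
All equal 635424, so all 5 points lie in one plane.

Yes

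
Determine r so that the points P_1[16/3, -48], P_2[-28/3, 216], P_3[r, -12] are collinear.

Collinearity: (P_3 − P_1) must be parallel to (P_2 − P_1) = (-44/3, 264).
Cross-multiplying the components: (r − 16/3)·(264) = (36)·(-44/3).
Solving gives r = 10/3.

10/3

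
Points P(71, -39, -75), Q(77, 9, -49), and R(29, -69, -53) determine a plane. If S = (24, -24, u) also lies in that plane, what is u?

-18

Coplanarity requires PQ · (PR × PS) = 0.
PQ = (6, 48, 26), PR = (-42, -30, 22); the triple product is linear in u with coefficient 1836 and constant term 33048.
Setting it to zero: u = -18.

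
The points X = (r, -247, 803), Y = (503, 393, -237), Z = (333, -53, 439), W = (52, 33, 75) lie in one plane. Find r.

353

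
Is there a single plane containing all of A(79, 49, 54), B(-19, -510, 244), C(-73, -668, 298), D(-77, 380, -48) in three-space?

With A as base: AB = (-98, -559, 190), AC = (-152, -717, 244), AD = (-156, 331, -102).
AC × AD = (-7630, -53568, -162164).
AB · (AC × AD) = -118908.
Since -118908 ≠ 0, the four points are not coplanar.

No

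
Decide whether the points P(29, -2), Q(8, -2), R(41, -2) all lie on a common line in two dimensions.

Yes

PQ = (-21, 0), PR = (12, 0).
Twice the signed area of △PQR is (-21)(0) − (0)(12) = 0.
The triangle is degenerate (zero area), so the points are collinear.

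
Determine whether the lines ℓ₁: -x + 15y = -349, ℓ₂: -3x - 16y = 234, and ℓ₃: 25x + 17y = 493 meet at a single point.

Yes

Lines aᵢx + bᵢy = cᵢ with pairwise distinct directions are concurrent exactly when det[aᵢ bᵢ cᵢ] = 0.
Here the determinant is 0.
It vanishes, so the lines are concurrent at (34, -21).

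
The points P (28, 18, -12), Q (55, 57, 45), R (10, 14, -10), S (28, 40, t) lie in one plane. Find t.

28

Normal to plane PQR: n = (306, -1080, 594); plane equation n·X = -18000.
Requiring n·S = -18000: (594)t + (-34632) = -18000.
So t = 28.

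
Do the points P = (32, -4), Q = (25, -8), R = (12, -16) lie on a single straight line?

PQ = (-7, -4), PR = (-20, -12).
Twice the signed area of △PQR is (-7)(-12) − (-4)(-20) = 4.
The area is nonzero, so the three points are not collinear.

No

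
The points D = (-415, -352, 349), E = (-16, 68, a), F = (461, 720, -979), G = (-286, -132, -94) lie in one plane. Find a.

Normal to plane DFG: n = (-182736, 216756, 54432); plane equation n·P = 18534096.
Requiring n·E = 18534096: (54432)a + (17663184) = 18534096.
So a = 16.

16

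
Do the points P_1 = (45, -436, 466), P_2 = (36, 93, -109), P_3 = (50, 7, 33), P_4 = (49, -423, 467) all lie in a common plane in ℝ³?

No

The four points are coplanar iff the 3×3 determinant with rows P_1P_2, P_1P_3, P_1P_4 is zero.
Rows: (-9, 529, -575), (5, 443, -433), (4, 13, 1).
Expanding along the first row: (-9)(6072) − (529)(1737) + (-575)(-1707) = 8004.
Nonzero ⇒ not coplanar.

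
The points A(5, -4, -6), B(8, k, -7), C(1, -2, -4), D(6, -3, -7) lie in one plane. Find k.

The points are coplanar iff AB · (AC × AD) = 0.
Expanding, this is linear in k: (-2)k + (-14) = 0.
So k = -7.

-7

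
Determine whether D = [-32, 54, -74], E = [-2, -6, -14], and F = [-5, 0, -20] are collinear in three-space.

Yes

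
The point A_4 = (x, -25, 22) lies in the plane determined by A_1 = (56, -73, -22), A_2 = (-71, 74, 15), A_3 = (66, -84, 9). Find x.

A normal to the plane is n = A_1A_2 × A_1A_3 = (4964, 4307, -73).
A_4 lies in the plane iff n · A_1A_4 = 0.
This gives (4964)x + (-74460) = 0, so x = 15.

15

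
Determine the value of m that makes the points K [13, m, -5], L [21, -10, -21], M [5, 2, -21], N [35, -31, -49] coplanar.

2

The points are coplanar iff KL · (KM × KN) = 0.
Expanding, this is linear in m: (448)m + (-896) = 0.
So m = 2.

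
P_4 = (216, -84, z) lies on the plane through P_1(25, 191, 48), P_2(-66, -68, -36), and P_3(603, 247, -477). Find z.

-321

Coplanarity requires P_1P_2 · (P_1P_3 × P_1P_4) = 0.
P_1P_2 = (-91, -259, -84), P_1P_3 = (578, 56, -525); the triple product is linear in z with coefficient 144606 and constant term 46418526.
Setting it to zero: z = -321.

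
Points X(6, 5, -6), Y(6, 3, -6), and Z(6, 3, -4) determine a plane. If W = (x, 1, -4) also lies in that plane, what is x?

6

Coplanarity requires XY · (XZ × XW) = 0.
XY = (0, -2, 0), XZ = (0, -2, 2); the triple product is linear in x with coefficient -4 and constant term 24.
Setting it to zero: x = 6.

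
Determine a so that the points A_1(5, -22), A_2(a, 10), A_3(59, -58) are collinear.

-43

Collinearity: (A_2 − A_1) must be parallel to (A_3 − A_1) = (54, -36).
Cross-multiplying the components: (a − 5)·(-36) = (32)·(54).
Solving gives a = -43.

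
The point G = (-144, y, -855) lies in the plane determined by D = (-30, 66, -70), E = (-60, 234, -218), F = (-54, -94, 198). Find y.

874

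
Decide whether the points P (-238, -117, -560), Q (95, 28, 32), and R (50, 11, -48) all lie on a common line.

No

PQ = (333, 145, 592), PR = (288, 128, 512).
Comparing components 2 and 3: (145)(512) − (592)(128) = -1536 ≠ 0, so PQ and PR are not parallel and the points are not collinear.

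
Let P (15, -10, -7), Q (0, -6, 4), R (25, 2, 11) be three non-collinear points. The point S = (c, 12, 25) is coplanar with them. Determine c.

37

The plane through P, Q, R has equation −60x + 380y − 220z = -3160.
Substituting S: (-60)c + (-940) = -3160, so c = 37.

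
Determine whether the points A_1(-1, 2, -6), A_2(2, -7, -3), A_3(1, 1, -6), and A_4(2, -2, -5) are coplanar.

Yes

With A_1 as base: A_1A_2 = (3, -9, 3), A_1A_3 = (2, -1, 0), A_1A_4 = (3, -4, 1).
A_1A_3 × A_1A_4 = (-1, -2, -5).
A_1A_2 · (A_1A_3 × A_1A_4) = 0.
The scalar triple product vanishes, so the four points are coplanar.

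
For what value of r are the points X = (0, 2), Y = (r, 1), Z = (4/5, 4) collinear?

-2/5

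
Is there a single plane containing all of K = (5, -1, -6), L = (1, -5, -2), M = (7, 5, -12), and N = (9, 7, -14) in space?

Yes

With K as base: KL = (-4, -4, 4), KM = (2, 6, -6), KN = (4, 8, -8).
KM × KN = (0, -8, -8).
KL · (KM × KN) = 0.
The scalar triple product vanishes, so the four points are coplanar.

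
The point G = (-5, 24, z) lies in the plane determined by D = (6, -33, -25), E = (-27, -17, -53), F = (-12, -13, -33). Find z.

-1

The plane through D, E, F has equation 432x + 240y − 372z = 3972.
Substituting G: (-372)z + (3600) = 3972, so z = -1.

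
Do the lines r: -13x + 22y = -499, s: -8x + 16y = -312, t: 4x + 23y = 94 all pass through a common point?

Yes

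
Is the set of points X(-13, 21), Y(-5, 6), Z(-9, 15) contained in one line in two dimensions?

No

XY = (8, -15), XZ = (4, -6).
If collinear, XZ would be a scalar multiple of XY. But (8)·(-6) ≠ (-15)·(4) (difference 12), so they are not parallel; the points are not collinear.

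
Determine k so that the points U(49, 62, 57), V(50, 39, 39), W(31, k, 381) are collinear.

476

Collinearity requires UV × UW = 0; each component is linear in k.
The x-component gives (18)k + (-8568) = 0, so k = 476.
The remaining components then also vanish.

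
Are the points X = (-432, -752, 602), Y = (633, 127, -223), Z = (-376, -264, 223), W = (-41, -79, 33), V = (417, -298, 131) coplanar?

The plane through X, Y, Z has normal n = XY × XZ = (69459, 357435, 470496) and equation n·P = -15558816.
Checking the remaining points: n·W = -15558816, n·V = -15916251.
Since n·V = -15916251 ≠ -15558816, V is off the plane and the points are not all coplanar.

No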